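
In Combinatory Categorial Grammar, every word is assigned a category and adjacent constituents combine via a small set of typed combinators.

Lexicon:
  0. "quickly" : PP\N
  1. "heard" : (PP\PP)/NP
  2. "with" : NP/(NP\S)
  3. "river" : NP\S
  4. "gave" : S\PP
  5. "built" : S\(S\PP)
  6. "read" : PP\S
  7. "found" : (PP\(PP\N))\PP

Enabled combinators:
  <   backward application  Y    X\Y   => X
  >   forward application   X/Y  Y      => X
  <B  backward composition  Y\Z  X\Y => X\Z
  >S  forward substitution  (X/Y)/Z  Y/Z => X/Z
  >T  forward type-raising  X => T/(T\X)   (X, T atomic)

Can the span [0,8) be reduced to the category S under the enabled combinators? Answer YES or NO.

NO

PP\N (PP\PP)/NP NP/(NP\S) NP\S S\PP S\(S\PP) PP\S (PP\(PP\N))\PP
CKY chart[0,8] = {N/(N\PP), NP/(NP\PP), PP, PP/(PP\PP), S/(S\PP)}; S ∉ chart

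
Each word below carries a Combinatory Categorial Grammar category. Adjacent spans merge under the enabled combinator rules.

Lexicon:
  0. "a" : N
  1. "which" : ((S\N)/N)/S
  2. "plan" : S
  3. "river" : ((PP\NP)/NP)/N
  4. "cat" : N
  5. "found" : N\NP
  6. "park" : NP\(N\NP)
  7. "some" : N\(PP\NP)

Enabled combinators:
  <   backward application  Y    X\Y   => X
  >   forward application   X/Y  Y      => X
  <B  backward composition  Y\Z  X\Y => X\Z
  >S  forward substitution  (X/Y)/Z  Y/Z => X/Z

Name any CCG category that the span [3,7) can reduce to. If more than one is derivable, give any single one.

[0,8] S   <
  [0,1] "a" : N
  [1,8] S\N   >
    [1,3] (S\N)/N   >
      [1,2] "which" : ((S\N)/N)/S
      [2,3] "plan" : S
    [3,8] N   <
      [3,7] PP\NP   >
        [3,5] (PP\NP)/NP   >
          [3,4] "river" : ((PP\NP)/NP)/N
          [4,5] "cat" : N
        [5,7] NP   <
          [5,6] "found" : N\NP
          [6,7] "park" : NP\(N\NP)
      [7,8] "some" : N\(PP\NP)

PP\NP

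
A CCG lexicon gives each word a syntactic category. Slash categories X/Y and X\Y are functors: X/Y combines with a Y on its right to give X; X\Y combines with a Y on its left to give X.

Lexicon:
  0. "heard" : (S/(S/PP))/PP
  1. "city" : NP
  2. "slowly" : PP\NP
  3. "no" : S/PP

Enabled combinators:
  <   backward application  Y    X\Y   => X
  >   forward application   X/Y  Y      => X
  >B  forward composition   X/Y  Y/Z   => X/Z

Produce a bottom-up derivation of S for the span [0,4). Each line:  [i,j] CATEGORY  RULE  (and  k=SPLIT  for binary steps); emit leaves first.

[0,4] S   >
  [0,3] S/(S/PP)   >
    [0,1] "heard" : (S/(S/PP))/PP
    [1,3] PP   <
      [1,2] "city" : NP
      [2,3] "slowly" : PP\NP
  [3,4] "no" : S/PP

[0,1] (S/(S/PP))/PP  lex  "heard"
[1,2] NP  lex  "city"
[2,3] PP\NP  lex  "slowly"
[1,3] PP  <  k=2
[0,3] S/(S/PP)  >  k=1
[3,4] S/PP  lex  "no"
[0,4] S  >  k=3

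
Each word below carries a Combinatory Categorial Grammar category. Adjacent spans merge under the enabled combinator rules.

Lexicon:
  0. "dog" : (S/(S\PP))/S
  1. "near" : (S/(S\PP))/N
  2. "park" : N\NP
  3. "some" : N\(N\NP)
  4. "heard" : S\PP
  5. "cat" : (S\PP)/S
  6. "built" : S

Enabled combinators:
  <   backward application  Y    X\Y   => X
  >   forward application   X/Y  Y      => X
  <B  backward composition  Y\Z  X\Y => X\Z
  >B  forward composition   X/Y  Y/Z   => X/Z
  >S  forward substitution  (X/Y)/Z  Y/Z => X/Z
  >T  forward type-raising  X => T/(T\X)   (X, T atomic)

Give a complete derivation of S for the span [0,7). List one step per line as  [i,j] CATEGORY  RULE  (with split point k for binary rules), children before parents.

[0,7] S   >
  [0,5] S/(S\PP)   >
    [0,1] "dog" : (S/(S\PP))/S
    [1,5] S   >
      [1,4] S/(S\PP)   >
        [1,2] "near" : (S/(S\PP))/N
        [2,4] N   <
          [2,3] "park" : N\NP
          [3,4] "some" : N\(N\NP)
      [4,5] "heard" : S\PP
  [5,7] S\PP   >
    [5,6] "cat" : (S\PP)/S
    [6,7] "built" : S

[0,1] (S/(S\PP))/S  lex  "dog"
[1,2] (S/(S\PP))/N  lex  "near"
[2,3] N\NP  lex  "park"
[3,4] N\(N\NP)  lex  "some"
[2,4] N  <  k=3
[1,4] S/(S\PP)  >  k=2
[4,5] S\PP  lex  "heard"
[1,5] S  >  k=4
[0,5] S/(S\PP)  >  k=1
[5,6] (S\PP)/S  lex  "cat"
[6,7] S  lex  "built"
[5,7] S\PP  >  k=6
[0,7] S  >  k=5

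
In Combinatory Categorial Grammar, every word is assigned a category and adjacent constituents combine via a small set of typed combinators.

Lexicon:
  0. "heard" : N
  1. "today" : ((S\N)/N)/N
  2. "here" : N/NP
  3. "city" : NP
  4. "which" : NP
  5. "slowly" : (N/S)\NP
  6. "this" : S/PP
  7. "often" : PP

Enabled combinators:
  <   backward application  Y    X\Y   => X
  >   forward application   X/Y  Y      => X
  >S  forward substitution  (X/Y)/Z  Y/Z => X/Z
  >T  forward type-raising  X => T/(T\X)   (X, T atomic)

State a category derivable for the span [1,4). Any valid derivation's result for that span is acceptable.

[0,8] S   <
  [0,1] "heard" : N
  [1,8] S\N   >
    [1,4] (S\N)/N   >
      [1,2] "today" : ((S\N)/N)/N
      [2,4] N   >
        [2,3] "here" : N/NP
        [3,4] "city" : NP
    [4,8] N   >
      [4,6] N/S   <
        [4,5] "which" : NP
        [5,6] "slowly" : (N/S)\NP
      [6,8] S   >
        [6,7] "this" : S/PP
        [7,8] "often" : PP

(S\N)/N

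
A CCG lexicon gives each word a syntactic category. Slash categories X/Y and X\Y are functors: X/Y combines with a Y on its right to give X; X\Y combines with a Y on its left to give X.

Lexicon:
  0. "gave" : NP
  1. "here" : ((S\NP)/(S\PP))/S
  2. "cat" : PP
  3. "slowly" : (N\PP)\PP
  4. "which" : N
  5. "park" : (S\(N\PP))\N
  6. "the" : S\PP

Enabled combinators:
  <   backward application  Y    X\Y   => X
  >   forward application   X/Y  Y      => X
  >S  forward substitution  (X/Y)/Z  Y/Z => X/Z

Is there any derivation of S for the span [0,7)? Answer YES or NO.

YES

[0,7] S   <
  [0,1] "gave" : NP
  [1,7] S\NP   >
    [1,6] (S\NP)/(S\PP)   >
      [1,2] "here" : ((S\NP)/(S\PP))/S
      [2,6] S   <
        [2,4] N\PP   <
          [2,3] "cat" : PP
          [3,4] "slowly" : (N\PP)\PP
        [4,6] S\(N\PP)   <
          [4,5] "which" : N
          [5,6] "park" : (S\(N\PP))\N
    [6,7] "the" : S\PP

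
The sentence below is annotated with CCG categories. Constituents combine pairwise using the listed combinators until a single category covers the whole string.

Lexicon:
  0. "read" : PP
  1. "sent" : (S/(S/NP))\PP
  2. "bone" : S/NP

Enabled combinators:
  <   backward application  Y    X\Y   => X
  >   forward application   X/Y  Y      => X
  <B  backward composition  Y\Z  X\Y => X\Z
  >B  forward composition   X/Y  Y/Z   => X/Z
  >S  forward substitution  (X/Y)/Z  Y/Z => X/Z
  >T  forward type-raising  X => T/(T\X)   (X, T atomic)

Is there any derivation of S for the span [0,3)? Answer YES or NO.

YES

[0,3] S   >
  [0,2] S/(S/NP)   <
    [0,1] "read" : PP
    [1,2] "sent" : (S/(S/NP))\PP
  [2,3] "bone" : S/NP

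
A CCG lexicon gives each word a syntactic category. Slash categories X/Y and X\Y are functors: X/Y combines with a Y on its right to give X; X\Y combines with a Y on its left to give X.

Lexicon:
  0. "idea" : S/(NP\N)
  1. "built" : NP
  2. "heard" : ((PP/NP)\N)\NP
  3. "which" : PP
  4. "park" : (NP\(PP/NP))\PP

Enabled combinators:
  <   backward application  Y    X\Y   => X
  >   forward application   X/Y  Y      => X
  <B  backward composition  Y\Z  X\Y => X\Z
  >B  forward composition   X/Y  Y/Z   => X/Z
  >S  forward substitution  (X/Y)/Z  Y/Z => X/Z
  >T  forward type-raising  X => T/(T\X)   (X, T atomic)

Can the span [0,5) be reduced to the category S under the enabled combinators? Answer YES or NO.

[0,5] S   >
  [0,1] "idea" : S/(NP\N)
  [1,5] NP\N   <B
    [1,3] (PP/NP)\N   <
      [1,2] "built" : NP
      [2,3] "heard" : ((PP/NP)\N)\NP
    [3,5] NP\(PP/NP)   <
      [3,4] "which" : PP
      [4,5] "park" : (NP\(PP/NP))\PP

YES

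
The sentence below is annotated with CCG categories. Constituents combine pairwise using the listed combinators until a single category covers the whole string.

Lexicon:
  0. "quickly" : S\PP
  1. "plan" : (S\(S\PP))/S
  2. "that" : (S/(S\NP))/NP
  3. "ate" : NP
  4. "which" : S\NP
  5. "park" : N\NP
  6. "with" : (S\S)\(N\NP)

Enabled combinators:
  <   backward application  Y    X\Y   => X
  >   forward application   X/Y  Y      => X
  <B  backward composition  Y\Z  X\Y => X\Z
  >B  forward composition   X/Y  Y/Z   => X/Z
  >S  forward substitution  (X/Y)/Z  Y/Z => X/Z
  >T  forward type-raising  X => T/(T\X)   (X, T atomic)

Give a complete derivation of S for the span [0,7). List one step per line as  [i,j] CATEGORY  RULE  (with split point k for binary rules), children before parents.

[0,7] S   <
  [0,1] "quickly" : S\PP
  [1,7] S\(S\PP)   >
    [1,2] "plan" : (S\(S\PP))/S
    [2,7] S   >
      [2,4] S/(S\NP)   >
        [2,3] "that" : (S/(S\NP))/NP
        [3,4] "ate" : NP
      [4,7] S\NP   <B
        [4,5] "which" : S\NP
        [5,7] S\S   <
          [5,6] "park" : N\NP
          [6,7] "with" : (S\S)\(N\NP)

[0,1] S\PP  lex  "quickly"
[1,2] (S\(S\PP))/S  lex  "plan"
[2,3] (S/(S\NP))/NP  lex  "that"
[3,4] NP  lex  "ate"
[2,4] S/(S\NP)  >  k=3
[4,5] S\NP  lex  "which"
[5,6] N\NP  lex  "park"
[6,7] (S\S)\(N\NP)  lex  "with"
[5,7] S\S  <  k=6
[4,7] S\NP  <B  k=5
[2,7] S  >  k=4
[1,7] S\(S\PP)  >  k=2
[0,7] S  <  k=1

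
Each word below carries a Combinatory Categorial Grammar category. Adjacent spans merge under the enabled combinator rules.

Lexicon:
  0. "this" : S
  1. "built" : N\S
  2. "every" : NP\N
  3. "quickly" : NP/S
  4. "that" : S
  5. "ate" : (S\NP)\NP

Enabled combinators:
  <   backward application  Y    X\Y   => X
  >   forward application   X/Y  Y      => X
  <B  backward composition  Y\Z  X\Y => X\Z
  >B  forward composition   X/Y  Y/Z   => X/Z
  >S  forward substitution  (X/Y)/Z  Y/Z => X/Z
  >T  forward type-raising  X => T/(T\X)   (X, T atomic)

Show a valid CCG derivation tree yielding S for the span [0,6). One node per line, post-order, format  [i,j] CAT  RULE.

[0,6] S   <
  [0,2] N   <
    [0,1] "this" : S
    [1,2] "built" : N\S
  [2,6] S\N   <B
    [2,3] "every" : NP\N
    [3,6] S\NP   <
      [3,5] NP   >
        [3,4] "quickly" : NP/S
        [4,5] "that" : S
      [5,6] "ate" : (S\NP)\NP

[0,1] S  lex  "this"
[1,2] N\S  lex  "built"
[0,2] N  <  k=1
[2,3] NP\N  lex  "every"
[3,4] NP/S  lex  "quickly"
[4,5] S  lex  "that"
[3,5] NP  >  k=4
[5,6] (S\NP)\NP  lex  "ate"
[3,6] S\NP  <  k=5
[2,6] S\N  <B  k=3
[0,6] S  <  k=2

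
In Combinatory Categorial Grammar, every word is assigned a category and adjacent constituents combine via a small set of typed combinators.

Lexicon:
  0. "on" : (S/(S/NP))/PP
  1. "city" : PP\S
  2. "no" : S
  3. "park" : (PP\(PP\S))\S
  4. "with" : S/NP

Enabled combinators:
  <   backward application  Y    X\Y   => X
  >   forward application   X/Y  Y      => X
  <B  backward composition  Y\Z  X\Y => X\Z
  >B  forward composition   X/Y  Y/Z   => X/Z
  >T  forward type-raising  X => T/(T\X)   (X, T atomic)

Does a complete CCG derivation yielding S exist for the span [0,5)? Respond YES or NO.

YES

[0,5] S   >
  [0,4] S/(S/NP)   >
    [0,1] "on" : (S/(S/NP))/PP
    [1,4] PP   <
      [1,2] "city" : PP\S
      [2,4] PP\(PP\S)   <
        [2,3] "no" : S
        [3,4] "park" : (PP\(PP\S))\S
  [4,5] "with" : S/NP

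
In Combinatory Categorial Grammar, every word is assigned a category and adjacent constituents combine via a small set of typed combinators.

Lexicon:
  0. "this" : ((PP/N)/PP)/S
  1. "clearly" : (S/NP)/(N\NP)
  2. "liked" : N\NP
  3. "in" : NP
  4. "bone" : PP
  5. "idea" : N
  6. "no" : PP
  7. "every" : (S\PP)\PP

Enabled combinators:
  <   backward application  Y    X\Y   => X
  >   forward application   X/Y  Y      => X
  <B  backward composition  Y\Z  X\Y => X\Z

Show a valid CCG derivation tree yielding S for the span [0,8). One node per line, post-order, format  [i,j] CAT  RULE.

[0,8] S   <
  [0,6] PP   >
    [0,5] PP/N   >
      [0,4] (PP/N)/PP   >
        [0,1] "this" : ((PP/N)/PP)/S
        [1,4] S   >
          [1,3] S/NP   >
            [1,2] "clearly" : (S/NP)/(N\NP)
            [2,3] "liked" : N\NP
          [3,4] "in" : NP
      [4,5] "bone" : PP
    [5,6] "idea" : N
  [6,8] S\PP   <
    [6,7] "no" : PP
    [7,8] "every" : (S\PP)\PP

[0,1] ((PP/N)/PP)/S  lex  "this"
[1,2] (S/NP)/(N\NP)  lex  "clearly"
[2,3] N\NP  lex  "liked"
[1,3] S/NP  >  k=2
[3,4] NP  lex  "in"
[1,4] S  >  k=3
[0,4] (PP/N)/PP  >  k=1
[4,5] PP  lex  "bone"
[0,5] PP/N  >  k=4
[5,6] N  lex  "idea"
[0,6] PP  >  k=5
[6,7] PP  lex  "no"
[7,8] (S\PP)\PP  lex  "every"
[6,8] S\PP  <  k=7
[0,8] S  <  k=6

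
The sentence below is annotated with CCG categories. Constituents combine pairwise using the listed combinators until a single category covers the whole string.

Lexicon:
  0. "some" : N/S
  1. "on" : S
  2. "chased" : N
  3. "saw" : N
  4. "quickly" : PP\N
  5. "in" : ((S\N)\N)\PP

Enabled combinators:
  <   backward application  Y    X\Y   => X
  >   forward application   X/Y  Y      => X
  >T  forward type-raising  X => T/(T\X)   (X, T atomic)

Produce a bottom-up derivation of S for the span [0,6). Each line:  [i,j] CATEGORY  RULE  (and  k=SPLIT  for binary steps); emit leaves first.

[0,1] N/S  lex  "some"
[1,2] S  lex  "on"
[0,2] N  >  k=1
[2,3] N  lex  "chased"
[3,4] N  lex  "saw"
[4,5] PP\N  lex  "quickly"
[3,5] PP  <  k=4
[5,6] ((S\N)\N)\PP  lex  "in"
[3,6] (S\N)\N  <  k=5
[2,6] S\N  <  k=3
[0,6] S  <  k=2

[0,6] S   <
  [0,2] N   >
    [0,1] "some" : N/S
    [1,2] "on" : S
  [2,6] S\N   <
    [2,3] "chased" : N
    [3,6] (S\N)\N   <
      [3,5] PP   <
        [3,4] "saw" : N
        [4,5] "quickly" : PP\N
      [5,6] "in" : ((S\N)\N)\PP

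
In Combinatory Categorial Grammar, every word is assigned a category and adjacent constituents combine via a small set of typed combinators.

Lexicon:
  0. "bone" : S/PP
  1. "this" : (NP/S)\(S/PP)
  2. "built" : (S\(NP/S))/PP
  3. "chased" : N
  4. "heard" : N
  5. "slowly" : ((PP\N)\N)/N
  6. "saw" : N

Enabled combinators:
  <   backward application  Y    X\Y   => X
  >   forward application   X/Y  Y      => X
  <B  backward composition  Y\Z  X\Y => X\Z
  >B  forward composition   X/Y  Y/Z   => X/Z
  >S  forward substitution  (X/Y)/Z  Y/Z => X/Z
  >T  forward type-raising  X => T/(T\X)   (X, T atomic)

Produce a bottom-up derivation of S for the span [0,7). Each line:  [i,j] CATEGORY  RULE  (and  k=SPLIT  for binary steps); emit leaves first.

[0,1] S/PP  lex  "bone"
[1,2] (NP/S)\(S/PP)  lex  "this"
[0,2] NP/S  <  k=1
[2,3] (S\(NP/S))/PP  lex  "built"
[3,4] N  lex  "chased"
[4,5] N  lex  "heard"
[5,6] ((PP\N)\N)/N  lex  "slowly"
[6,7] N  lex  "saw"
[5,7] (PP\N)\N  >  k=6
[4,7] PP\N  <  k=5
[3,7] PP  <  k=4
[2,7] S\(NP/S)  >  k=3
[0,7] S  <  k=2

[0,7] S   <
  [0,2] NP/S   <
    [0,1] "bone" : S/PP
    [1,2] "this" : (NP/S)\(S/PP)
  [2,7] S\(NP/S)   >
    [2,3] "built" : (S\(NP/S))/PP
    [3,7] PP   <
      [3,4] "chased" : N
      [4,7] PP\N   <
        [4,5] "heard" : N
        [5,7] (PP\N)\N   >
          [5,6] "slowly" : ((PP\N)\N)/N
          [6,7] "saw" : N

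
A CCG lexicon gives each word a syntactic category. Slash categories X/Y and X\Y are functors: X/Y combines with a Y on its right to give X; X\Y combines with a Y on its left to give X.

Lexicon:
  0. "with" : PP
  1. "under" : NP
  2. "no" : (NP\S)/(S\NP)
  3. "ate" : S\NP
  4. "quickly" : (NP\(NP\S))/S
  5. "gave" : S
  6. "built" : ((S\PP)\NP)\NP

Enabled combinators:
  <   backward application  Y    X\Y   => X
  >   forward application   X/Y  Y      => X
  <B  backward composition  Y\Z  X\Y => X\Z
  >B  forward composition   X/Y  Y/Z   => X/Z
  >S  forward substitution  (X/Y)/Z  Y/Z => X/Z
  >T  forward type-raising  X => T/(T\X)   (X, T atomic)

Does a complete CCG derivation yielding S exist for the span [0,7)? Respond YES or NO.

[0,7] S   >
  [0,1] S/(S\PP)   >T
    [0,1] "with" : PP
  [1,7] S\PP   <
    [1,2] "under" : NP
    [2,7] (S\PP)\NP   <
      [2,6] NP   <
        [2,4] NP\S   >
          [2,3] "no" : (NP\S)/(S\NP)
          [3,4] "ate" : S\NP
        [4,6] NP\(NP\S)   >
          [4,5] "quickly" : (NP\(NP\S))/S
          [5,6] "gave" : S
      [6,7] "built" : ((S\PP)\NP)\NP

YES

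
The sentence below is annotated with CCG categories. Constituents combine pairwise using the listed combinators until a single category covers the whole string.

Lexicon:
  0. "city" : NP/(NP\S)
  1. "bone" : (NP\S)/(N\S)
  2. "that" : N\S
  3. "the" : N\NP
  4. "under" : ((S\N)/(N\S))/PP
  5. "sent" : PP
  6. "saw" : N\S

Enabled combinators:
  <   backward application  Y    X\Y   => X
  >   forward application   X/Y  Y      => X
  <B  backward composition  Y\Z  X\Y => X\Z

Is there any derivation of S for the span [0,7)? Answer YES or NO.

[0,7] S   <
  [0,4] N   <
    [0,3] NP   >
      [0,1] "city" : NP/(NP\S)
      [1,3] NP\S   >
        [1,2] "bone" : (NP\S)/(N\S)
        [2,3] "that" : N\S
    [3,4] "the" : N\NP
  [4,7] S\N   >
    [4,6] (S\N)/(N\S)   >
      [4,5] "under" : ((S\N)/(N\S))/PP
      [5,6] "sent" : PP
    [6,7] "saw" : N\S

YES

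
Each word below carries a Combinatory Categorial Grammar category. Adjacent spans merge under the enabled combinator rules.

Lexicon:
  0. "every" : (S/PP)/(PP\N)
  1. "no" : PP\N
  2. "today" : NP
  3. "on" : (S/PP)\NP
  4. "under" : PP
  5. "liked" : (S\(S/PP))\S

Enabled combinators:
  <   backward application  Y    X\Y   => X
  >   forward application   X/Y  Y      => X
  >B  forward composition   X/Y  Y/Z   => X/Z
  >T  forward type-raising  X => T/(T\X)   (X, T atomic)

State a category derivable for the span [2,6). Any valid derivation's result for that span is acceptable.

[0,6] S   <
  [0,2] S/PP   >
    [0,1] "every" : (S/PP)/(PP\N)
    [1,2] "no" : PP\N
  [2,6] S\(S/PP)   <
    [2,5] S   >
      [2,4] S/PP   <
        [2,3] "today" : NP
        [3,4] "on" : (S/PP)\NP
      [4,5] "under" : PP
    [5,6] "liked" : (S\(S/PP))\S

S\(S/PP)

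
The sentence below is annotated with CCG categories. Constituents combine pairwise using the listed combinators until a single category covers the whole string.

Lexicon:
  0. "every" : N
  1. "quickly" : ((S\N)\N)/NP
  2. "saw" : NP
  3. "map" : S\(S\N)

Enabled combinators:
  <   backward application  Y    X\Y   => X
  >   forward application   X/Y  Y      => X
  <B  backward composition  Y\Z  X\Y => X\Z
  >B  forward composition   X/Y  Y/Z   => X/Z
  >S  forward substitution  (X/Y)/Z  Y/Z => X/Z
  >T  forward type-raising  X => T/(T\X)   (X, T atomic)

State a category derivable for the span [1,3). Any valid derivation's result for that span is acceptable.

[0,4] S   <
  [0,3] S\N   <
    [0,1] "every" : N
    [1,3] (S\N)\N   >
      [1,2] "quickly" : ((S\N)\N)/NP
      [2,3] "saw" : NP
  [3,4] "map" : S\(S\N)

(S\N)\N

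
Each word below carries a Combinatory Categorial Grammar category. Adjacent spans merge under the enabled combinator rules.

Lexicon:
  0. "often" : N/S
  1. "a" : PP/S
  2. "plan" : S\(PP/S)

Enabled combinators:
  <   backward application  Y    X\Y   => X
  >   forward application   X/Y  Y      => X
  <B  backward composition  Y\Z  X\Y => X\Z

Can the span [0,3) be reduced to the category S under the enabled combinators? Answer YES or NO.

NO

N/S PP/S S\(PP/S)
CKY chart[0,3] = {N}; S ∉ chart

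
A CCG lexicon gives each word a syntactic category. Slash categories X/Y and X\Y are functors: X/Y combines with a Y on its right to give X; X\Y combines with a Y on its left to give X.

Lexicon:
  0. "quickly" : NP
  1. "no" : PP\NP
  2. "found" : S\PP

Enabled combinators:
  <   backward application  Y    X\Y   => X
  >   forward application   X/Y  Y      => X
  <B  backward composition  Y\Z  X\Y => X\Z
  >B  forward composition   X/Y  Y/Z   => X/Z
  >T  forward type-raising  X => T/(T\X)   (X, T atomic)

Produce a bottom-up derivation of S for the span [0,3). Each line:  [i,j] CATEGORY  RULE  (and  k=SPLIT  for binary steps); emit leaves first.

[0,1] NP  lex  "quickly"
[1,2] PP\NP  lex  "no"
[2,3] S\PP  lex  "found"
[1,3] S\NP  <B  k=2
[0,3] S  <  k=1

[0,3] S   <
  [0,1] "quickly" : NP
  [1,3] S\NP   <B
    [1,2] "no" : PP\NP
    [2,3] "found" : S\PP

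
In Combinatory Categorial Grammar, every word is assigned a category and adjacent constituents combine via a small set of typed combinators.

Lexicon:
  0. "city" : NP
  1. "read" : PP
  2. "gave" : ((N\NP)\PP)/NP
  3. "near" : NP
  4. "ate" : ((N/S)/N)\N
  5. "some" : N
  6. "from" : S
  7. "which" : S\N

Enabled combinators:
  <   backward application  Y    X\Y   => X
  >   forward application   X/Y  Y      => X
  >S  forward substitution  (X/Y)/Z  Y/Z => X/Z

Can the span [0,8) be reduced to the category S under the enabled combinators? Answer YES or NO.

[0,8] S   <
  [0,7] N   >
    [0,6] N/S   >
      [0,5] (N/S)/N   <
        [0,4] N   <
          [0,1] "city" : NP
          [1,4] N\NP   <
            [1,2] "read" : PP
            [2,4] (N\NP)\PP   >
              [2,3] "gave" : ((N\NP)\PP)/NP
              [3,4] "near" : NP
        [4,5] "ate" : ((N/S)/N)\N
      [5,6] "some" : N
    [6,7] "from" : S
  [7,8] "which" : S\N

YES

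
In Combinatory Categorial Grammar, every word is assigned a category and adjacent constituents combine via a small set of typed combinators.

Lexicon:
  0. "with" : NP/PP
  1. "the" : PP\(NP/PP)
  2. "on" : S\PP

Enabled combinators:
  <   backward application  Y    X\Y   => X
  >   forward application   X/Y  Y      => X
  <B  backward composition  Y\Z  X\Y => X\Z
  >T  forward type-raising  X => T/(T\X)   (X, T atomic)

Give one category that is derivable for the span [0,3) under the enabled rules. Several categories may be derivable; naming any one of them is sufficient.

[0,3] S   <
  [0,2] PP   <
    [0,1] "with" : NP/PP
    [1,2] "the" : PP\(NP/PP)
  [2,3] "on" : S\PP

S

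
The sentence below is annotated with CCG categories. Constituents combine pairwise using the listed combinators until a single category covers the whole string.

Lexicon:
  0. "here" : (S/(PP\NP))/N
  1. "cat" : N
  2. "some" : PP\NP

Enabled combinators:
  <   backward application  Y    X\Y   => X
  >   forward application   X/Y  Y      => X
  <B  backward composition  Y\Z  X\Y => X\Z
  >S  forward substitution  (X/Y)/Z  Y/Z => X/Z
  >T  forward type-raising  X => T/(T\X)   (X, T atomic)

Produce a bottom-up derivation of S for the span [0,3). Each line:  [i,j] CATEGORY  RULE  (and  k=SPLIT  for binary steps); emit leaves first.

[0,3] S   >
  [0,2] S/(PP\NP)   >
    [0,1] "here" : (S/(PP\NP))/N
    [1,2] "cat" : N
  [2,3] "some" : PP\NP

[0,1] (S/(PP\NP))/N  lex  "here"
[1,2] N  lex  "cat"
[0,2] S/(PP\NP)  >  k=1
[2,3] PP\NP  lex  "some"
[0,3] S  >  k=2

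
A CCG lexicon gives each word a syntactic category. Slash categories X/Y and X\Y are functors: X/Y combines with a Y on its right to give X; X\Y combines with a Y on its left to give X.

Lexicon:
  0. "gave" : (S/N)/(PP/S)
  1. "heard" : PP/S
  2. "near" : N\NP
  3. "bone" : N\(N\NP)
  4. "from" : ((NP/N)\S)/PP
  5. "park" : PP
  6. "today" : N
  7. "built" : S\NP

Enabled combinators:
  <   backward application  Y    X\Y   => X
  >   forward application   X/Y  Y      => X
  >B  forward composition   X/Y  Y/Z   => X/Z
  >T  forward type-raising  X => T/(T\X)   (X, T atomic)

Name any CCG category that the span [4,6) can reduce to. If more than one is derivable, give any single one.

[0,8] S   <
  [0,7] NP   >
    [0,6] NP/N   <
      [0,4] S   >
        [0,2] S/N   >
          [0,1] "gave" : (S/N)/(PP/S)
          [1,2] "heard" : PP/S
        [2,4] N   <
          [2,3] "near" : N\NP
          [3,4] "bone" : N\(N\NP)
      [4,6] (NP/N)\S   >
        [4,5] "from" : ((NP/N)\S)/PP
        [5,6] "park" : PP
    [6,7] "today" : N
  [7,8] "built" : S\NP

(NP/N)\S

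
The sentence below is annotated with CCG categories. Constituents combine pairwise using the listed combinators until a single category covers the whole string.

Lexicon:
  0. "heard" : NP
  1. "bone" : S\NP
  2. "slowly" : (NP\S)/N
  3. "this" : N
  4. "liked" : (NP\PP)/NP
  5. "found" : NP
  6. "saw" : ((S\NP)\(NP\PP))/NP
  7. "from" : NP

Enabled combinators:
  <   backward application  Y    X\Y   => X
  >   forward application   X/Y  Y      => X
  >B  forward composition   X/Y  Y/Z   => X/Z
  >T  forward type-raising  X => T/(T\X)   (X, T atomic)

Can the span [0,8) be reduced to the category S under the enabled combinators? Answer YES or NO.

YES

[0,8] S   <
  [0,4] NP   <
    [0,2] S   <
      [0,1] "heard" : NP
      [1,2] "bone" : S\NP
    [2,4] NP\S   >
      [2,3] "slowly" : (NP\S)/N
      [3,4] "this" : N
  [4,8] S\NP   <
    [4,6] NP\PP   >
      [4,5] "liked" : (NP\PP)/NP
      [5,6] "found" : NP
    [6,8] (S\NP)\(NP\PP)   >
      [6,7] "saw" : ((S\NP)\(NP\PP))/NP
      [7,8] "from" : NP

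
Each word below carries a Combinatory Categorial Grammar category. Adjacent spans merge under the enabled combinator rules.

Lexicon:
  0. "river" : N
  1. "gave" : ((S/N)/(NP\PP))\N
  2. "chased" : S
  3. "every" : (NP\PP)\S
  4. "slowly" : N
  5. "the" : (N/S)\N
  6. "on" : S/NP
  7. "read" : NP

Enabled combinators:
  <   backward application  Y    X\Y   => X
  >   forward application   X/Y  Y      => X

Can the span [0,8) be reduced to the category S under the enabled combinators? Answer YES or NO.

YES

[0,8] S   >
  [0,4] S/N   >
    [0,2] (S/N)/(NP\PP)   <
      [0,1] "river" : N
      [1,2] "gave" : ((S/N)/(NP\PP))\N
    [2,4] NP\PP   <
      [2,3] "chased" : S
      [3,4] "every" : (NP\PP)\S
  [4,8] N   >
    [4,6] N/S   <
      [4,5] "slowly" : N
      [5,6] "the" : (N/S)\N
    [6,8] S   >
      [6,7] "on" : S/NP
      [7,8] "read" : NP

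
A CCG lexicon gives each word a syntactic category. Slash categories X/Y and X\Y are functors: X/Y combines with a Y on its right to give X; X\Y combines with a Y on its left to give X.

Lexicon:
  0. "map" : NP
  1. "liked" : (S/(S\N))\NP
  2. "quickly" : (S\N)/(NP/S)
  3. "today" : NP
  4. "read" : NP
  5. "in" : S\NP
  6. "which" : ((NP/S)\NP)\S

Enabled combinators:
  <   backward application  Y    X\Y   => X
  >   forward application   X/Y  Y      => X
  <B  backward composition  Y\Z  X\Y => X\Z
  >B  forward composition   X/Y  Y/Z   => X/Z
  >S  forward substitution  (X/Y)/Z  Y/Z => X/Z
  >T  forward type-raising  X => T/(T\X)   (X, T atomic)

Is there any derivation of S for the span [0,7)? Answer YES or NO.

YES

[0,7] S   >
  [0,2] S/(S\N)   <
    [0,1] "map" : NP
    [1,2] "liked" : (S/(S\N))\NP
  [2,7] S\N   >
    [2,3] "quickly" : (S\N)/(NP/S)
    [3,7] NP/S   <
      [3,4] "today" : NP
      [4,7] (NP/S)\NP   <
        [4,6] S   >
          [4,5] S/(S\NP)   >T
            [4,5] "read" : NP
          [5,6] "in" : S\NP
        [6,7] "which" : ((NP/S)\NP)\S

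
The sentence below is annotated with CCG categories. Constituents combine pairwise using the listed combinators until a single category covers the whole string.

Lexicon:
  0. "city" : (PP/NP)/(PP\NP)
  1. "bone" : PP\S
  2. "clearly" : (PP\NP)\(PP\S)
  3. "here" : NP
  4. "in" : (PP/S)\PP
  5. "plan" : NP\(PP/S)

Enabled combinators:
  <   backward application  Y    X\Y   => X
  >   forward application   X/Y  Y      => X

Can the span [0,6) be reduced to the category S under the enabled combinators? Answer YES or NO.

(PP/NP)/(PP\NP) PP\S (PP\NP)\(PP\S) NP (PP/S)\PP NP\(PP/S)
CKY chart[0,6] = {NP}; S ∉ chart

NO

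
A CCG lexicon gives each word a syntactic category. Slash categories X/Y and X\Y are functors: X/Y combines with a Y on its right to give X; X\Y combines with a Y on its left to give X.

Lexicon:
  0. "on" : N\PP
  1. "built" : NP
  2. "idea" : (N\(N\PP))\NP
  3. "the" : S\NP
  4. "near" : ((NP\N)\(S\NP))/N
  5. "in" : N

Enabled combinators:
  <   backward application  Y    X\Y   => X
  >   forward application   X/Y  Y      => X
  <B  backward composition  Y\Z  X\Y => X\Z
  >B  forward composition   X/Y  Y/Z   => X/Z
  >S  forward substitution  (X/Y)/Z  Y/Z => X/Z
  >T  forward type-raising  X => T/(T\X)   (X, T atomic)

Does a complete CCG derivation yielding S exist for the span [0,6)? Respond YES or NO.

NO

N\PP NP (N\(N\PP))\NP S\NP ((NP\N)\(S\NP))/N N
CKY chart[0,6] = {N/(N\NP), NP, NP/(NP\NP), PP/(PP\NP), S/(S\NP)}; S ∉ chart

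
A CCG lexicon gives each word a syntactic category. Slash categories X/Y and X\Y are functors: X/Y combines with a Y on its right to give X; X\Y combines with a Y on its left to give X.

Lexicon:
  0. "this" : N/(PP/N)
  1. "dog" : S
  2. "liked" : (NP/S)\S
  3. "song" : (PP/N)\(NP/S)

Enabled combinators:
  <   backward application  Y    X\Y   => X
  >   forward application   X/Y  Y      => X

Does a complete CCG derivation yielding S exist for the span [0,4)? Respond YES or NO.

NO

N/(PP/N) S (NP/S)\S (PP/N)\(NP/S)
CKY chart[0,4] = {N}; S ∉ chart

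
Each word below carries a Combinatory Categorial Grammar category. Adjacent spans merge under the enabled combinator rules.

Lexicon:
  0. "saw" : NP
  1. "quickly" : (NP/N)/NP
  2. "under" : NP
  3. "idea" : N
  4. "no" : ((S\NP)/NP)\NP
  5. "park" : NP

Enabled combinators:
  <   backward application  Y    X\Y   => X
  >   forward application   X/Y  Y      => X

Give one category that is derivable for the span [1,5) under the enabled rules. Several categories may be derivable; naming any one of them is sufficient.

[0,6] S   <
  [0,1] "saw" : NP
  [1,6] S\NP   >
    [1,5] (S\NP)/NP   <
      [1,4] NP   >
        [1,3] NP/N   >
          [1,2] "quickly" : (NP/N)/NP
          [2,3] "under" : NP
        [3,4] "idea" : N
      [4,5] "no" : ((S\NP)/NP)\NP
    [5,6] "park" : NP

(S\NP)/NP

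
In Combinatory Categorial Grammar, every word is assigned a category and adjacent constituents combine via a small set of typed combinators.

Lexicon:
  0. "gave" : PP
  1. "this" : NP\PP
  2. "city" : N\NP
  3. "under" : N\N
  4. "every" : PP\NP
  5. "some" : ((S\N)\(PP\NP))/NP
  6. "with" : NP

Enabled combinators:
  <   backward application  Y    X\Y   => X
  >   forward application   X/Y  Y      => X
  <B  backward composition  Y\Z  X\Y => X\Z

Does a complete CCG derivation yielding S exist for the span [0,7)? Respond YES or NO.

[0,7] S   <
  [0,4] N   <
    [0,2] NP   <
      [0,1] "gave" : PP
      [1,2] "this" : NP\PP
    [2,4] N\NP   <B
      [2,3] "city" : N\NP
      [3,4] "under" : N\N
  [4,7] S\N   <
    [4,5] "every" : PP\NP
    [5,7] (S\N)\(PP\NP)   >
      [5,6] "some" : ((S\N)\(PP\NP))/NP
      [6,7] "with" : NP

YES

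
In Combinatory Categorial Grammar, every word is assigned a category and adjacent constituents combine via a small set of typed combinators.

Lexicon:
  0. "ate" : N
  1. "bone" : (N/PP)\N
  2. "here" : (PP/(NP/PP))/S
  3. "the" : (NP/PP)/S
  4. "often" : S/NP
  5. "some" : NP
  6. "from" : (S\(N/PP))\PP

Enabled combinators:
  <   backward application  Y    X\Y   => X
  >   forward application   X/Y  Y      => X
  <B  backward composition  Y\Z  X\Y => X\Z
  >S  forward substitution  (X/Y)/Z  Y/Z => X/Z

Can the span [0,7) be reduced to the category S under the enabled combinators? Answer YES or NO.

YES

[0,7] S   <
  [0,2] N/PP   <
    [0,1] "ate" : N
    [1,2] "bone" : (N/PP)\N
  [2,7] S\(N/PP)   <
    [2,6] PP   >
      [2,4] PP/S   >S
        [2,3] "here" : (PP/(NP/PP))/S
        [3,4] "the" : (NP/PP)/S
      [4,6] S   >
        [4,5] "often" : S/NP
        [5,6] "some" : NP
    [6,7] "from" : (S\(N/PP))\PP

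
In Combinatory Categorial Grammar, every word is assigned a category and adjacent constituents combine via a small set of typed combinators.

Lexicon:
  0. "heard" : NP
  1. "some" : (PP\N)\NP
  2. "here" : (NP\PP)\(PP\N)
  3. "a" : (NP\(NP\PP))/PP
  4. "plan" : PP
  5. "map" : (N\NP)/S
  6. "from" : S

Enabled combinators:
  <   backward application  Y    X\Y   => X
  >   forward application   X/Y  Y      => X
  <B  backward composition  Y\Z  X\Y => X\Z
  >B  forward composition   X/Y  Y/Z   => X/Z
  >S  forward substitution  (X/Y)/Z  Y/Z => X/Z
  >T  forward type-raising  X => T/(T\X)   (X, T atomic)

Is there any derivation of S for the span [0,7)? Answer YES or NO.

NO

NP (PP\N)\NP (NP\PP)\(PP\N) (NP\(NP\PP))/PP PP (N\NP)/S S
CKY chart[0,7] = {N, N/(N\N), N/(S\S), NP/(NP\N), PP/(PP\N), S/(S\N)}; S ∉ chart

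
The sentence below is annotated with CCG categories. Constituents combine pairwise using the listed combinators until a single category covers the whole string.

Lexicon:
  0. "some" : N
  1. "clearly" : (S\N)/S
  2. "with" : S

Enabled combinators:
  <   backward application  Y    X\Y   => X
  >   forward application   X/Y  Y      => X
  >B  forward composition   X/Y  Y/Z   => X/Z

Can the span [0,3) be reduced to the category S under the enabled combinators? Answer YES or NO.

YES

[0,3] S   <
  [0,1] "some" : N
  [1,3] S\N   >
    [1,2] "clearly" : (S\N)/S
    [2,3] "with" : S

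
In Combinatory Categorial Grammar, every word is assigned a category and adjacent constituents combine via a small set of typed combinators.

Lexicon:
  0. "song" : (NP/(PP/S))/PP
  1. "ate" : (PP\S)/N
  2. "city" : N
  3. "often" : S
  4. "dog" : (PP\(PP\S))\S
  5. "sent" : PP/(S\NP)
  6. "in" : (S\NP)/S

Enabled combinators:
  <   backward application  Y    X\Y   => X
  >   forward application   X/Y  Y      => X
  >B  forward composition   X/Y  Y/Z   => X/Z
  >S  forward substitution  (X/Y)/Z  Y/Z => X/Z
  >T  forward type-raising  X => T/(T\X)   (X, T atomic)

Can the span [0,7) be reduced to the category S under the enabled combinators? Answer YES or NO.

(NP/(PP/S))/PP (PP\S)/N N S (PP\(PP\S))\S PP/(S\NP) (S\NP)/S
CKY chart[0,7] = {N/(N\NP), NP, NP/(NP\NP), PP/(PP\NP), S/(S\NP)}; S ∉ chart

NO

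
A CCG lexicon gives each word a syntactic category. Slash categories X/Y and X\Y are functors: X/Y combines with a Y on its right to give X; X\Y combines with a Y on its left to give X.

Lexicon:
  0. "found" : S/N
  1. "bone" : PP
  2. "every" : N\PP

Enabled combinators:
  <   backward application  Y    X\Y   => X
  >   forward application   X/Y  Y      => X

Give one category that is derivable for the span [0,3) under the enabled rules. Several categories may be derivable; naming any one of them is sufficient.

[0,3] S   >
  [0,1] "found" : S/N
  [1,3] N   <
    [1,2] "bone" : PP
    [2,3] "every" : N\PP

S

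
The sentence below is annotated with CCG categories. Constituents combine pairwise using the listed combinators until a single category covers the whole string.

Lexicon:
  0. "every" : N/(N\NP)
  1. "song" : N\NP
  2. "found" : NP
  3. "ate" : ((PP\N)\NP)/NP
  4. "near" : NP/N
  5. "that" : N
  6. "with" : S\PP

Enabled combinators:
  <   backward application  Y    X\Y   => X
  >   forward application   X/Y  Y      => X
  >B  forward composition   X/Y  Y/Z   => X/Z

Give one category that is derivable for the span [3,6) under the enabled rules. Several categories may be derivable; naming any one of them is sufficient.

(PP\N)\NP

[0,7] S   <
  [0,6] PP   <
    [0,2] N   >
      [0,1] "every" : N/(N\NP)
      [1,2] "song" : N\NP
    [2,6] PP\N   <
      [2,3] "found" : NP
      [3,6] (PP\N)\NP   >
        [3,4] "ate" : ((PP\N)\NP)/NP
        [4,6] NP   >
          [4,5] "near" : NP/N
          [5,6] "that" : N
  [6,7] "with" : S\PP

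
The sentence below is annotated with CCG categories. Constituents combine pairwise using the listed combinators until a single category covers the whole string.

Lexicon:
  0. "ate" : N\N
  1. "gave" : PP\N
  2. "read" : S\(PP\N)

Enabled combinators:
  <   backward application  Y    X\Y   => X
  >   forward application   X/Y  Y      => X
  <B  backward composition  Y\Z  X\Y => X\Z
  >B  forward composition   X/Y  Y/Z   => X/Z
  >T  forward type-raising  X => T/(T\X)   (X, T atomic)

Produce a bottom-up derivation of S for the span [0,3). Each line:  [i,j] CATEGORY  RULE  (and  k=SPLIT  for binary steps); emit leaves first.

[0,3] S   <
  [0,2] PP\N   <B
    [0,1] "ate" : N\N
    [1,2] "gave" : PP\N
  [2,3] "read" : S\(PP\N)

[0,1] N\N  lex  "ate"
[1,2] PP\N  lex  "gave"
[0,2] PP\N  <B  k=1
[2,3] S\(PP\N)  lex  "read"
[0,3] S  <  k=2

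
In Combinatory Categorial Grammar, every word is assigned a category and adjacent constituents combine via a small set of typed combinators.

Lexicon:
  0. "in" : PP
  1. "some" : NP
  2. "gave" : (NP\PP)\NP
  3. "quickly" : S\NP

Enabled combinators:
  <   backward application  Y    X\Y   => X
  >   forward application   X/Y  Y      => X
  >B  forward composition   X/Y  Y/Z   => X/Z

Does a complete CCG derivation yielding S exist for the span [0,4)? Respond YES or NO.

[0,4] S   <
  [0,3] NP   <
    [0,1] "in" : PP
    [1,3] NP\PP   <
      [1,2] "some" : NP
      [2,3] "gave" : (NP\PP)\NP
  [3,4] "quickly" : S\NP

YES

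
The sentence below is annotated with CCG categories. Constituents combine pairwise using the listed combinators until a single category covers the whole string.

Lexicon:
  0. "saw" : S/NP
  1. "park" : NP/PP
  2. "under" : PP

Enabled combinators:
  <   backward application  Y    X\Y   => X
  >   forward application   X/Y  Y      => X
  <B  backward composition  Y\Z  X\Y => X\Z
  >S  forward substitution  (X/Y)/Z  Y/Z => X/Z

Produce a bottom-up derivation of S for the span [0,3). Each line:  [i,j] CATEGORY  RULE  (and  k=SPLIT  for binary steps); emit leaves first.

[0,1] S/NP  lex  "saw"
[1,2] NP/PP  lex  "park"
[2,3] PP  lex  "under"
[1,3] NP  >  k=2
[0,3] S  >  k=1

[0,3] S   >
  [0,1] "saw" : S/NP
  [1,3] NP   >
    [1,2] "park" : NP/PP
    [2,3] "under" : PP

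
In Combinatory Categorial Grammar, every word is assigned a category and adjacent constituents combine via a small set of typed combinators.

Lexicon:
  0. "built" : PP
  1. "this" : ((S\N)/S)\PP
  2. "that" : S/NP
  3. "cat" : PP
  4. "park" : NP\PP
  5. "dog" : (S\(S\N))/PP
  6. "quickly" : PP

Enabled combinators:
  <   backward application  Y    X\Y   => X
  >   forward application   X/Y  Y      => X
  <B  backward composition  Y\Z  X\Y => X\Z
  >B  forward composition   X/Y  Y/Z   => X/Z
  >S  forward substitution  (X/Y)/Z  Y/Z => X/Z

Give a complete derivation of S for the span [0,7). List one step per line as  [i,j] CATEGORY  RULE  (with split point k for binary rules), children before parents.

[0,7] S   <
  [0,5] S\N   >
    [0,2] (S\N)/S   <
      [0,1] "built" : PP
      [1,2] "this" : ((S\N)/S)\PP
    [2,5] S   >
      [2,3] "that" : S/NP
      [3,5] NP   <
        [3,4] "cat" : PP
        [4,5] "park" : NP\PP
  [5,7] S\(S\N)   >
    [5,6] "dog" : (S\(S\N))/PP
    [6,7] "quickly" : PP

[0,1] PP  lex  "built"
[1,2] ((S\N)/S)\PP  lex  "this"
[0,2] (S\N)/S  <  k=1
[2,3] S/NP  lex  "that"
[3,4] PP  lex  "cat"
[4,5] NP\PP  lex  "park"
[3,5] NP  <  k=4
[2,5] S  >  k=3
[0,5] S\N  >  k=2
[5,6] (S\(S\N))/PP  lex  "dog"
[6,7] PP  lex  "quickly"
[5,7] S\(S\N)  >  k=6
[0,7] S  <  k=5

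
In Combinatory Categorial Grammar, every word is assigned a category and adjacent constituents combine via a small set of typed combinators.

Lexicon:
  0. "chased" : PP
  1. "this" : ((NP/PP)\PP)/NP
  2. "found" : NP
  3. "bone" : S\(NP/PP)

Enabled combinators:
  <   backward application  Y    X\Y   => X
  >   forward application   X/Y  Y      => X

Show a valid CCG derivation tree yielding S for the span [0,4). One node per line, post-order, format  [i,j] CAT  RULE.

[0,1] PP  lex  "chased"
[1,2] ((NP/PP)\PP)/NP  lex  "this"
[2,3] NP  lex  "found"
[1,3] (NP/PP)\PP  >  k=2
[0,3] NP/PP  <  k=1
[3,4] S\(NP/PP)  lex  "bone"
[0,4] S  <  k=3

[0,4] S   <
  [0,3] NP/PP   <
    [0,1] "chased" : PP
    [1,3] (NP/PP)\PP   >
      [1,2] "this" : ((NP/PP)\PP)/NP
      [2,3] "found" : NP
  [3,4] "bone" : S\(NP/PP)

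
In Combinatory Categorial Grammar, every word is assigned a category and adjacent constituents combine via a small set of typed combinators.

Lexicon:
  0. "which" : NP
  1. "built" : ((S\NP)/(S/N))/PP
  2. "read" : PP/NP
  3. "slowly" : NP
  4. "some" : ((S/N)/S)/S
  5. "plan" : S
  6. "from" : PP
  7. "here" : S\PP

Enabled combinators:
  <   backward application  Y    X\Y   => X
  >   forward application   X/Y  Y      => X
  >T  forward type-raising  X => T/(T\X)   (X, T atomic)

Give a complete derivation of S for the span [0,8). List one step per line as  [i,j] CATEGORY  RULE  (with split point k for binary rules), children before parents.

[0,8] S   <
  [0,1] "which" : NP
  [1,8] S\NP   >
    [1,4] (S\NP)/(S/N)   >
      [1,2] "built" : ((S\NP)/(S/N))/PP
      [2,4] PP   >
        [2,3] "read" : PP/NP
        [3,4] "slowly" : NP
    [4,8] S/N   >
      [4,6] (S/N)/S   >
        [4,5] "some" : ((S/N)/S)/S
        [5,6] "plan" : S
      [6,8] S   <
        [6,7] "from" : PP
        [7,8] "here" : S\PP

[0,1] NP  lex  "which"
[1,2] ((S\NP)/(S/N))/PP  lex  "built"
[2,3] PP/NP  lex  "read"
[3,4] NP  lex  "slowly"
[2,4] PP  >  k=3
[1,4] (S\NP)/(S/N)  >  k=2
[4,5] ((S/N)/S)/S  lex  "some"
[5,6] S  lex  "plan"
[4,6] (S/N)/S  >  k=5
[6,7] PP  lex  "from"
[7,8] S\PP  lex  "here"
[6,8] S  <  k=7
[4,8] S/N  >  k=6
[1,8] S\NP  >  k=4
[0,8] S  <  k=1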